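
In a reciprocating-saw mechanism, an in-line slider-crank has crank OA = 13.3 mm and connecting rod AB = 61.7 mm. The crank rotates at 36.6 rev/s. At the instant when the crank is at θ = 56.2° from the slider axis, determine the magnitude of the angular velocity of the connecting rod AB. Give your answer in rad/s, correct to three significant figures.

ω = 230 rad/s (converted from 36.6 rev/s).
The rod makes angle φ with the slider axis where L sinφ = r sinθ; differentiating, L cosφ·φ̇ = r ω cosθ.
L cosφ = √(L² − r² sin²θ) = 0.060702 m.
|ω_rod| = r ω |cosθ| / √(L² − r² sin²θ) = 0.0133·230·0.55630/0.060702 = 28.029 rad/s.

28.0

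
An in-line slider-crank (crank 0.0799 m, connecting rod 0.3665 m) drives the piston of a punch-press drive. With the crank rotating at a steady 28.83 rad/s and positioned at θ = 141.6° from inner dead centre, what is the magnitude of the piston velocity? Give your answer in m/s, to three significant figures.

ω = 28.83 rad/s
For an in-line slider-crank, x = r cosθ + √(L² − r² sin²θ), so v = −rω sinθ·[1 + r cosθ/√(L² − r² sin²θ)].
With r = 0.0799 m, L = 0.3665 m, θ = 141.6°: √(L² − r² sin²θ) = 0.36312 m.
v = −0.0799·28.83·0.62115·[1 + 0.0799·-0.78369/0.36312] = -1.1841 m/s.
|v| = 1.1841 m/s.

1.18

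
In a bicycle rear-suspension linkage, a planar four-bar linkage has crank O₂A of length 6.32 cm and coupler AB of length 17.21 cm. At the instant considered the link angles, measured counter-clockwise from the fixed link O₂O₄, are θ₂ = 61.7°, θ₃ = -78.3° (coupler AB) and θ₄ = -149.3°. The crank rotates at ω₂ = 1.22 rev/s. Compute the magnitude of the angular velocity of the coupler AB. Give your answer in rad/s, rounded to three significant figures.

1.53

ω₂ = 7.665 rad/s (from 1.22 rev/s).
Differentiating the loop-closure r₂e^{iθ₂}+r₃e^{iθ₃}=r₁+r₄e^{iθ₄} gives r₂ω₂e^{iθ₂}+r₃ω₃e^{iθ₃}=r₄ω₄e^{iθ₄}.
Eliminating the other unknown: ω₃ = r₂ω₂ sin(θ₄−θ₂) / [r₃ sin(θ₃−θ₄)].
Numerator sine = +0.51504; denominator sine = +0.94552.
Result = 0.0632·7.665·(+0.51504) / (0.1721·(+0.94552)) = +1.5334 rad/s; magnitude 1.5334 rad/s.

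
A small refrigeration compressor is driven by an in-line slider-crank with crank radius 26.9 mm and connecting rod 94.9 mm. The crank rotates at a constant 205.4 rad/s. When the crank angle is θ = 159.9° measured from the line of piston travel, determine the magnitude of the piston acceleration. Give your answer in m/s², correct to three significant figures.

ω = 205.4 rad/s
x(θ) = r cosθ + √(L² − r² sin²θ); with ω constant, a = ω²·d²x/dθ².
d²x/dθ² = −r cosθ − r²(cos2θ)/√u − r⁴ sin²2θ/(4u^{3/2}),  u = L² − r² sin²θ = 0.00892055 m².
Substituting r = 0.0269 m, L = 0.0949 m, θ = 159.9°: d²x/dθ² = +0.019345 m.
a = ω²·d²x/dθ² = (205.4)²·(+0.019345) = +816.16 m/s²;  |a| = 816.16 m/s².

816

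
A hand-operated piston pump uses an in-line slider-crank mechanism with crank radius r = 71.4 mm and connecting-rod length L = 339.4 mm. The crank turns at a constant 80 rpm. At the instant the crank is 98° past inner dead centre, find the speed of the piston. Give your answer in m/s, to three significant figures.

ω = 2π·80/60 = 8.378 rad/s
For an in-line slider-crank, x = r cosθ + √(L² − r² sin²θ), so v = −rω sinθ·[1 + r cosθ/√(L² − r² sin²θ)].
With r = 0.0714 m, L = 0.3394 m, θ = 98°: √(L² − r² sin²θ) = 0.33195 m.
v = −0.0714·8.378·0.99027·[1 + 0.0714·-0.13917/0.33195] = -0.57461 m/s.
|v| = 0.57461 m/s.

0.575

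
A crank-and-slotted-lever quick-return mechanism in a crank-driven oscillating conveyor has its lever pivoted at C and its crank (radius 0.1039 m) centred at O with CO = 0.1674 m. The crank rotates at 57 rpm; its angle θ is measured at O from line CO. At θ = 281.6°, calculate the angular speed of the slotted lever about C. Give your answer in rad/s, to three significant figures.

1.86

ω = 5.969 rad/s (from 57 rpm).
Crank pin A relative to C: A = (d + r cosθ, r sinθ); lever angle φ = atan2(r sinθ, d + r cosθ).
Differentiating tanφ: φ̇ = rω(d cosθ + r)/(d² + r² + 2dr cosθ).
d² + r² + 2dr cosθ = |CA|² = 0.0458126 m²;  d cosθ + r = +0.13756 m.
|ω_lever| = |0.1039·5.969·+0.13756| / 0.0458126 = 1.8622 rad/s.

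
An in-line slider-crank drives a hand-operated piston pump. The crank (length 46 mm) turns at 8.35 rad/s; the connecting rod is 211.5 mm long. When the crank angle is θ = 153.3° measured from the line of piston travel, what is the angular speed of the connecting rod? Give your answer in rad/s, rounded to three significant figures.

1.63

ω = 8.35 rad/s
The rod makes angle φ with the slider axis where L sinφ = r sinθ; differentiating, L cosφ·φ̇ = r ω cosθ.
L cosφ = √(L² − r² sin²θ) = 0.21049 m.
|ω_rod| = r ω |cosθ| / √(L² − r² sin²θ) = 0.046·8.35·0.89337/0.21049 = 1.6302 rad/s.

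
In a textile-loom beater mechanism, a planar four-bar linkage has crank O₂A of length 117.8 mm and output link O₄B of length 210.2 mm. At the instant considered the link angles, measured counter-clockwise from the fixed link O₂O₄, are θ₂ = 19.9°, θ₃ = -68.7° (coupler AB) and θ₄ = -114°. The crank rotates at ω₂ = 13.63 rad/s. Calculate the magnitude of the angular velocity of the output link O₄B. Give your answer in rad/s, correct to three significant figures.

10.7

ω₂ = 13.63 rad/s
Differentiating the loop-closure r₂e^{iθ₂}+r₃e^{iθ₃}=r₁+r₄e^{iθ₄} gives r₂ω₂e^{iθ₂}+r₃ω₃e^{iθ₃}=r₄ω₄e^{iθ₄}.
Eliminating the other unknown: ω₄ = r₂ω₂ sin(θ₂−θ₃) / [r₄ sin(θ₄−θ₃)].
Numerator sine = +0.99970; denominator sine = -0.71080.
Result = 0.1178·13.63·(+0.99970) / (0.2102·(-0.71080)) = -10.743 rad/s; magnitude 10.743 rad/s.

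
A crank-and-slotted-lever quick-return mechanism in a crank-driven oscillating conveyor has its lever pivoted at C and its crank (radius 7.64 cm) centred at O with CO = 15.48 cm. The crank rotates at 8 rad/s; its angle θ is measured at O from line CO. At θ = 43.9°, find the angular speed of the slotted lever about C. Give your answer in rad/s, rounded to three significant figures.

2.45

ω = 8 rad/s
Crank pin A relative to C: A = (d + r cosθ, r sinθ); lever angle φ = atan2(r sinθ, d + r cosθ).
Differentiating tanφ: φ̇ = rω(d cosθ + r)/(d² + r² + 2dr cosθ).
d² + r² + 2dr cosθ = |CA|² = 0.0468435 m²;  d cosθ + r = +0.18794 m.
|ω_lever| = |0.0764·8·+0.18794| / 0.0468435 = 2.4522 rad/s.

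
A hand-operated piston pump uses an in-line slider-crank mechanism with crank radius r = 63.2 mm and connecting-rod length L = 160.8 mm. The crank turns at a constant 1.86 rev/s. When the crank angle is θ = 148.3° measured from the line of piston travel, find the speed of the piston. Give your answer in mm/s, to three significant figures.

255

ω = 2π·1.86 = 11.69 rad/s
For an in-line slider-crank, x = r cosθ + √(L² − r² sin²θ), so v = −rω sinθ·[1 + r cosθ/√(L² − r² sin²θ)].
With r = 0.0632 m, L = 0.1608 m, θ = 148.3°: √(L² − r² sin²θ) = 0.15733 m.
v = −0.0632·11.69·0.52547·[1 + 0.0632·-0.85081/0.15733] = -0.25547 m/s.
|v| = 0.25547 m/s = 255.47 mm/s.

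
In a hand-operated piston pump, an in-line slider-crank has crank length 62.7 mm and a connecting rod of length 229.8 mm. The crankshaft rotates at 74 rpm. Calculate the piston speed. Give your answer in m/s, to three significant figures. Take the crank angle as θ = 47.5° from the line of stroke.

ω = 2π·74/60 = 7.749 rad/s
For an in-line slider-crank, x = r cosθ + √(L² − r² sin²θ), so v = −rω sinθ·[1 + r cosθ/√(L² − r² sin²θ)].
With r = 0.0627 m, L = 0.2298 m, θ = 47.5°: √(L² − r² sin²θ) = 0.2251 m.
v = −0.0627·7.749·0.73728·[1 + 0.0627·0.67559/0.2251] = -0.42564 m/s.
|v| = 0.42564 m/s.

0.426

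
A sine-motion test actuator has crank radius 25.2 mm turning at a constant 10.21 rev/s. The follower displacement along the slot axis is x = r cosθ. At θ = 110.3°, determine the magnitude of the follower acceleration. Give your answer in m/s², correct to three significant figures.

36.0

ω = 64.15 rad/s (from 10.21 rev/s).
x = r cosθ ⇒ ẍ = −rω² cosθ (ω constant).
|a| = rω²|cosθ| = 0.0252·(64.15)²·|cos 110.3°| = 35.98 m/s².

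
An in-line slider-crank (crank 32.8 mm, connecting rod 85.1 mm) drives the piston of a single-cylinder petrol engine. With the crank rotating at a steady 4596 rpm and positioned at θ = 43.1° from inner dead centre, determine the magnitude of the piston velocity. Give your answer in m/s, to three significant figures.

13.9

ω = 2π·4596/60 = 481.3 rad/s
For an in-line slider-crank, x = r cosθ + √(L² − r² sin²θ), so v = −rω sinθ·[1 + r cosθ/√(L² − r² sin²θ)].
With r = 0.0328 m, L = 0.0851 m, θ = 43.1°: √(L² − r² sin²θ) = 0.082096 m.
v = −0.0328·481.3·0.68327·[1 + 0.0328·0.73016/0.082096] = -13.933 m/s.
|v| = 13.933 m/s.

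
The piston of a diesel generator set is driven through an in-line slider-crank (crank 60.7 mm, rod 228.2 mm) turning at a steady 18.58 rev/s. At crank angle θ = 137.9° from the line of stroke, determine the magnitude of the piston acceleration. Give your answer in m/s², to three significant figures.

ω = 2π·18.6 = 116.7 rad/s
x(θ) = r cosθ + √(L² − r² sin²θ); with ω constant, a = ω²·d²x/dθ².
d²x/dθ² = −r cosθ − r²(cos2θ)/√u − r⁴ sin²2θ/(4u^{3/2}),  u = L² − r² sin²θ = 0.0504192 m².
Substituting r = 0.0607 m, L = 0.2282 m, θ = 137.9°: d²x/dθ² = +0.043083 m.
a = ω²·d²x/dθ² = (116.7)²·(+0.043083) = +587.16 m/s²;  |a| = 587.16 m/s².

587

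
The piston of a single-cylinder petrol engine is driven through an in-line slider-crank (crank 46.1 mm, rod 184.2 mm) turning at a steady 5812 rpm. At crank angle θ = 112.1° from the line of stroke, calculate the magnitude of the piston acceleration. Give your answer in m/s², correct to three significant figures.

9540

ω = 2π·5812/60 = 608.6 rad/s
x(θ) = r cosθ + √(L² − r² sin²θ); with ω constant, a = ω²·d²x/dθ².
d²x/dθ² = −r cosθ − r²(cos2θ)/√u − r⁴ sin²2θ/(4u^{3/2}),  u = L² − r² sin²θ = 0.0321052 m².
Substituting r = 0.0461 m, L = 0.1842 m, θ = 112.1°: d²x/dθ² = +0.025752 m.
a = ω²·d²x/dθ² = (608.6)²·(+0.025752) = +9539.2 m/s²;  |a| = 9539.2 m/s².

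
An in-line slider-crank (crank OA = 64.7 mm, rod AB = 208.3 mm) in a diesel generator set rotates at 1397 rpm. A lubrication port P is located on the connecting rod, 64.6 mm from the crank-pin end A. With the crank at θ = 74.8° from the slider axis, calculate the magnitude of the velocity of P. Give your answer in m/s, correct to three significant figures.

ω = 146.3 rad/s.  Crank-pin speed |V_A| = rω = 9.4652 m/s, perpendicular to OA.
Rod angle: sinφ = −(r/L) sinθ ⇒ φ = -17.442°; ω_rod = −rω cosθ/√(L²−r²sin²θ) = -12.488 rad/s.
V_P = V_A + ω_rod × AP, with AP = 0.0646 m along the rod.
Components: V_Px = −rω sinθ − a·ω_rod·sinφ = -9.3759 m/s;  V_Py = rω cosθ + a·ω_rod·cosφ = +1.712 m/s.
|V_P| = √(V_Px² + V_Py²) = 9.5309 m/s.

9.53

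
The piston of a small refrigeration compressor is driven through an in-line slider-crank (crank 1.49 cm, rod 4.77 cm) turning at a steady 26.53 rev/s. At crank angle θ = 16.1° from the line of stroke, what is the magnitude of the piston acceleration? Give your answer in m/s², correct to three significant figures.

ω = 2π·26.5 = 166.7 rad/s
x(θ) = r cosθ + √(L² − r² sin²θ); with ω constant, a = ω²·d²x/dθ².
d²x/dθ² = −r cosθ − r²(cos2θ)/√u − r⁴ sin²2θ/(4u^{3/2}),  u = L² − r² sin²θ = 0.00225822 m².
Substituting r = 0.0149 m, L = 0.0477 m, θ = 16.1°: d²x/dθ² = -0.018302 m.
a = ω²·d²x/dθ² = (166.7)²·(-0.018302) = -508.54 m/s²;  |a| = 508.54 m/s².

509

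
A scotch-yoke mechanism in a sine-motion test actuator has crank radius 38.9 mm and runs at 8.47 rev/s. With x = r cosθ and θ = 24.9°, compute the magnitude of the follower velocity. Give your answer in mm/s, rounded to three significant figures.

ω = 53.22 rad/s (from 8.47 rev/s).
x = r cosθ ⇒ ẋ = −rω sinθ.
|v| = rω|sinθ| = 0.0389·53.22·|sin 24.9°| = 0.87163 m/s = 871.63 mm/s.

872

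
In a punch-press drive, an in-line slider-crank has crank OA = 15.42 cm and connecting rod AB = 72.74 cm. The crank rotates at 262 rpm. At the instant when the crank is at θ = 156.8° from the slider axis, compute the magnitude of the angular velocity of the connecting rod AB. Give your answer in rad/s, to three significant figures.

ω = 27.44 rad/s (converted from 262 rpm).
The rod makes angle φ with the slider axis where L sinφ = r sinθ; differentiating, L cosφ·φ̇ = r ω cosθ.
L cosφ = √(L² − r² sin²θ) = 0.72486 m.
|ω_rod| = r ω |cosθ| / √(L² − r² sin²θ) = 0.1542·27.44·0.91914/0.72486 = 5.3646 rad/s.

5.36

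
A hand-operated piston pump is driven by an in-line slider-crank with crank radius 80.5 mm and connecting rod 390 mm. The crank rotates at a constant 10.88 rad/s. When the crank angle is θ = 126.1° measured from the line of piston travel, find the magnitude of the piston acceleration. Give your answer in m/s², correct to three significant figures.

ω = 10.88 rad/s
x(θ) = r cosθ + √(L² − r² sin²θ); with ω constant, a = ω²·d²x/dθ².
d²x/dθ² = −r cosθ − r²(cos2θ)/√u − r⁴ sin²2θ/(4u^{3/2}),  u = L² − r² sin²θ = 0.147869 m².
Substituting r = 0.0805 m, L = 0.39 m, θ = 126.1°: d²x/dθ² = +0.052415 m.
a = ω²·d²x/dθ² = (10.88)²·(+0.052415) = +6.2045 m/s²;  |a| = 6.2045 m/s².

6.20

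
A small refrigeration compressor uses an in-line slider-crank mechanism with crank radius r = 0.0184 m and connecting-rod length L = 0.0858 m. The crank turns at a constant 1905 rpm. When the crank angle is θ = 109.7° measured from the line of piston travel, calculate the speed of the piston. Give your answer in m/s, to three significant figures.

3.20

ω = 2π·1905/60 = 199.5 rad/s
For an in-line slider-crank, x = r cosθ + √(L² − r² sin²θ), so v = −rω sinθ·[1 + r cosθ/√(L² − r² sin²θ)].
With r = 0.0184 m, L = 0.0858 m, θ = 109.7°: √(L² − r² sin²θ) = 0.084033 m.
v = −0.0184·199.5·0.94147·[1 + 0.0184·-0.33710/0.084033] = -3.2007 m/s.
|v| = 3.2007 m/s.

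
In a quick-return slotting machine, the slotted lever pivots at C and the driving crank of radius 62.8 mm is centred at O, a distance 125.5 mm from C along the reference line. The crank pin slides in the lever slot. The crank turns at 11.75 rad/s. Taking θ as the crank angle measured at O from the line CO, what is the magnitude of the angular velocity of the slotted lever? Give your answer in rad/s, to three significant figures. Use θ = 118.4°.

0.188

ω = 11.75 rad/s
Crank pin A relative to C: A = (d + r cosθ, r sinθ); lever angle φ = atan2(r sinθ, d + r cosθ).
Differentiating tanφ: φ̇ = rω(d cosθ + r)/(d² + r² + 2dr cosθ).
d² + r² + 2dr cosθ = |CA|² = 0.0121969 m²;  d cosθ + r = +0.0031092 m.
|ω_lever| = |0.0628·11.75·+0.0031092| / 0.0121969 = 0.1881 rad/s.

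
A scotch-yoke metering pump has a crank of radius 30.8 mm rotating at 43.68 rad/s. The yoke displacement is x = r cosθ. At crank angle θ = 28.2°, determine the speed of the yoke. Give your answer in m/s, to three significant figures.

0.636

ω = 43.68 rad/s
x = r cosθ ⇒ ẋ = −rω sinθ.
|v| = rω|sinθ| = 0.0308·43.68·|sin 28.2°| = 0.63574 m/s.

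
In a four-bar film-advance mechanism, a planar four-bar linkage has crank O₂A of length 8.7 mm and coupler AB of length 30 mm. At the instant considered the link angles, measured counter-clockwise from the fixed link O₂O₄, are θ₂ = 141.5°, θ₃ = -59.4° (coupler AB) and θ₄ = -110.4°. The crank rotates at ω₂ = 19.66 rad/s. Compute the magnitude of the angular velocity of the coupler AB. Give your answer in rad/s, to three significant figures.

6.97

ω₂ = 19.66 rad/s
Differentiating the loop-closure r₂e^{iθ₂}+r₃e^{iθ₃}=r₁+r₄e^{iθ₄} gives r₂ω₂e^{iθ₂}+r₃ω₃e^{iθ₃}=r₄ω₄e^{iθ₄}.
Eliminating the other unknown: ω₃ = r₂ω₂ sin(θ₄−θ₂) / [r₃ sin(θ₃−θ₄)].
Numerator sine = +0.95052; denominator sine = +0.77715.
Result = 0.0087·19.66·(+0.95052) / (0.03·(+0.77715)) = +6.9733 rad/s; magnitude 6.9733 rad/s.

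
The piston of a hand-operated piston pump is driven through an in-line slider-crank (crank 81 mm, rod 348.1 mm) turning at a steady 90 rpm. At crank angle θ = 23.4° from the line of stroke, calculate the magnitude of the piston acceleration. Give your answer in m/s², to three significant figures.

ω = 2π·90/60 = 9.425 rad/s
x(θ) = r cosθ + √(L² − r² sin²θ); with ω constant, a = ω²·d²x/dθ².
d²x/dθ² = −r cosθ − r²(cos2θ)/√u − r⁴ sin²2θ/(4u^{3/2}),  u = L² − r² sin²θ = 0.120139 m².
Substituting r = 0.081 m, L = 0.3481 m, θ = 23.4°: d²x/dθ² = -0.087433 m.
a = ω²·d²x/dθ² = (9.425)²·(-0.087433) = -7.7664 m/s²;  |a| = 7.7664 m/s².

7.77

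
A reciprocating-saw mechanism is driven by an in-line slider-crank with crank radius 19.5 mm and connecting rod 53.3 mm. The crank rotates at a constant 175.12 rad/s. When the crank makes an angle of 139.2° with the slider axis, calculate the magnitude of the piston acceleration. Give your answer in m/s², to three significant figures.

ω = 175.1 rad/s
x(θ) = r cosθ + √(L² − r² sin²θ); with ω constant, a = ω²·d²x/dθ².
d²x/dθ² = −r cosθ − r²(cos2θ)/√u − r⁴ sin²2θ/(4u^{3/2}),  u = L² − r² sin²θ = 0.00267854 m².
Substituting r = 0.0195 m, L = 0.0533 m, θ = 139.2°: d²x/dθ² = +0.013433 m.
a = ω²·d²x/dθ² = (175.1)²·(+0.013433) = +411.95 m/s²;  |a| = 411.95 m/s².

412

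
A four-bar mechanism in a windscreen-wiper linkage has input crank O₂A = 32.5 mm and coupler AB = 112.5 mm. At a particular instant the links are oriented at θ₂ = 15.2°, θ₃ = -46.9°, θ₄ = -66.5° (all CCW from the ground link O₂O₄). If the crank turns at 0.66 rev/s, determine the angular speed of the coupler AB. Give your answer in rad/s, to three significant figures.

ω₂ = 4.147 rad/s (from 0.66 rev/s).
Differentiating the loop-closure r₂e^{iθ₂}+r₃e^{iθ₃}=r₁+r₄e^{iθ₄} gives r₂ω₂e^{iθ₂}+r₃ω₃e^{iθ₃}=r₄ω₄e^{iθ₄}.
Eliminating the other unknown: ω₃ = r₂ω₂ sin(θ₄−θ₂) / [r₃ sin(θ₃−θ₄)].
Numerator sine = -0.98953; denominator sine = +0.33545.
Result = 0.0325·4.147·(-0.98953) / (0.1125·(+0.33545)) = -3.5339 rad/s; magnitude 3.5339 rad/s.

3.53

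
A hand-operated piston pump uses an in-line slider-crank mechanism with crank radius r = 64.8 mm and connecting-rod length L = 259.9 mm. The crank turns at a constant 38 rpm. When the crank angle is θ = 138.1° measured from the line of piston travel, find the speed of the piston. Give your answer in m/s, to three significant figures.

ω = 2π·38/60 = 3.979 rad/s
For an in-line slider-crank, x = r cosθ + √(L² − r² sin²θ), so v = −rω sinθ·[1 + r cosθ/√(L² − r² sin²θ)].
With r = 0.0648 m, L = 0.2599 m, θ = 138.1°: √(L² − r² sin²θ) = 0.25627 m.
v = −0.0648·3.979·0.66783·[1 + 0.0648·-0.74431/0.25627] = -0.1398 m/s.
|v| = 0.1398 m/s.

0.140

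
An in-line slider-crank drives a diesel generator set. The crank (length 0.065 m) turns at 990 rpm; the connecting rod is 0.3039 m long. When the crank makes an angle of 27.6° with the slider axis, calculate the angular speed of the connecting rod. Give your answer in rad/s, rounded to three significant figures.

ω = 103.7 rad/s (converted from 990 rpm).
The rod makes angle φ with the slider axis where L sinφ = r sinθ; differentiating, L cosφ·φ̇ = r ω cosθ.
L cosφ = √(L² − r² sin²θ) = 0.3024 m.
|ω_rod| = r ω |cosθ| / √(L² − r² sin²θ) = 0.065·103.7·0.88620/0.3024 = 19.748 rad/s.

19.7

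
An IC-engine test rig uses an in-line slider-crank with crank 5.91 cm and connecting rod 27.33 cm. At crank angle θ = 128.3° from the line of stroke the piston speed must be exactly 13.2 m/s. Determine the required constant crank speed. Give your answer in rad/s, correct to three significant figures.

329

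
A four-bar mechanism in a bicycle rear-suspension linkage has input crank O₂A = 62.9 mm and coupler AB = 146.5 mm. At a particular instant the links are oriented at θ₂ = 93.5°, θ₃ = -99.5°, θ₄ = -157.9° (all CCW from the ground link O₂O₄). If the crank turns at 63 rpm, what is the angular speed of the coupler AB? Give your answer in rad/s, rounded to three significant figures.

ω₂ = 6.597 rad/s (from 63 rpm).
Differentiating the loop-closure r₂e^{iθ₂}+r₃e^{iθ₃}=r₁+r₄e^{iθ₄} gives r₂ω₂e^{iθ₂}+r₃ω₃e^{iθ₃}=r₄ω₄e^{iθ₄}.
Eliminating the other unknown: ω₃ = r₂ω₂ sin(θ₄−θ₂) / [r₃ sin(θ₃−θ₄)].
Numerator sine = +0.94777; denominator sine = +0.85173.
Result = 0.0629·6.597·(+0.94777) / (0.1465·(+0.85173)) = +3.152 rad/s; magnitude 3.152 rad/s.

3.15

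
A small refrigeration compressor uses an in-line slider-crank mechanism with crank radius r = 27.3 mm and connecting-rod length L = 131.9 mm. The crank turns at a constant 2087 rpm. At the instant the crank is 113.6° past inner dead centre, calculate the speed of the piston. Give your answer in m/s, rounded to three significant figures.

ω = 2π·2087/60 = 218.6 rad/s
For an in-line slider-crank, x = r cosθ + √(L² − r² sin²θ), so v = −rω sinθ·[1 + r cosθ/√(L² − r² sin²θ)].
With r = 0.0273 m, L = 0.1319 m, θ = 113.6°: √(L² − r² sin²θ) = 0.12951 m.
v = −0.0273·218.6·0.91636·[1 + 0.0273·-0.40035/0.12951] = -5.006 m/s.
|v| = 5.006 m/s.

5.01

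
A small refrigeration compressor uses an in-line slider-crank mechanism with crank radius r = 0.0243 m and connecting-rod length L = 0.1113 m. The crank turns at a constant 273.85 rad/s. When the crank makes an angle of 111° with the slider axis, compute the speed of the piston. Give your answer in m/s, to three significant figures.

5.72

ω = 273.9 rad/s
For an in-line slider-crank, x = r cosθ + √(L² − r² sin²θ), so v = −rω sinθ·[1 + r cosθ/√(L² − r² sin²θ)].
With r = 0.0243 m, L = 0.1113 m, θ = 111°: √(L² − r² sin²θ) = 0.10896 m.
v = −0.0243·273.9·0.93358·[1 + 0.0243·-0.35837/0.10896] = -5.7161 m/s.
|v| = 5.7161 m/s.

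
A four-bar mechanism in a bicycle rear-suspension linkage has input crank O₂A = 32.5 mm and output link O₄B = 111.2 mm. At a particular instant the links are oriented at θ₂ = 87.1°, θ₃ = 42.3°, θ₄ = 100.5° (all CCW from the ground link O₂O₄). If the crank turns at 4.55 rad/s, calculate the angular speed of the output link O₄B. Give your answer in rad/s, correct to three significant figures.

1.10

ω₂ = 4.55 rad/s
Differentiating the loop-closure r₂e^{iθ₂}+r₃e^{iθ₃}=r₁+r₄e^{iθ₄} gives r₂ω₂e^{iθ₂}+r₃ω₃e^{iθ₃}=r₄ω₄e^{iθ₄}.
Eliminating the other unknown: ω₄ = r₂ω₂ sin(θ₂−θ₃) / [r₄ sin(θ₄−θ₃)].
Numerator sine = +0.70463; denominator sine = +0.84989.
Result = 0.0325·4.55·(+0.70463) / (0.1112·(+0.84989)) = +1.1025 rad/s; magnitude 1.1025 rad/s.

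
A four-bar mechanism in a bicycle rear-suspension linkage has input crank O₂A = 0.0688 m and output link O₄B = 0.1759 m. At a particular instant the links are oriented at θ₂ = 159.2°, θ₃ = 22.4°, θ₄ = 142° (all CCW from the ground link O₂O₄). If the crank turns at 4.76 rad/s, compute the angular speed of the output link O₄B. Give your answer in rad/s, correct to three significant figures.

ω₂ = 4.76 rad/s
Differentiating the loop-closure r₂e^{iθ₂}+r₃e^{iθ₃}=r₁+r₄e^{iθ₄} gives r₂ω₂e^{iθ₂}+r₃ω₃e^{iθ₃}=r₄ω₄e^{iθ₄}.
Eliminating the other unknown: ω₄ = r₂ω₂ sin(θ₂−θ₃) / [r₄ sin(θ₄−θ₃)].
Numerator sine = +0.68455; denominator sine = +0.86949.
Result = 0.0688·4.76·(+0.68455) / (0.1759·(+0.86949)) = +1.4658 rad/s; magnitude 1.4658 rad/s.

1.47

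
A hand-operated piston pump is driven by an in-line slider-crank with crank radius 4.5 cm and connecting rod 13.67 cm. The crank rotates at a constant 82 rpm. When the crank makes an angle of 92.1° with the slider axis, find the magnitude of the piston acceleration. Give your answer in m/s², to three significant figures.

1.27

ω = 2π·82/60 = 8.587 rad/s
x(θ) = r cosθ + √(L² − r² sin²θ); with ω constant, a = ω²·d²x/dθ².
d²x/dθ² = −r cosθ − r²(cos2θ)/√u − r⁴ sin²2θ/(4u^{3/2}),  u = L² − r² sin²θ = 0.0166646 m².
Substituting r = 0.045 m, L = 0.1367 m, θ = 92.1°: d²x/dθ² = +0.017291 m.
a = ω²·d²x/dθ² = (8.587)²·(+0.017291) = +1.275 m/s²;  |a| = 1.275 m/s².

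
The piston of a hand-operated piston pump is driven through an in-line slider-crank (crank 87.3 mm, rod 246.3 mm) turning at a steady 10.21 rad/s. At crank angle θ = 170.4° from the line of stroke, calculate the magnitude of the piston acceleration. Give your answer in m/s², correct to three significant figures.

ω = 10.21 rad/s
x(θ) = r cosθ + √(L² − r² sin²θ); with ω constant, a = ω²·d²x/dθ².
d²x/dθ² = −r cosθ − r²(cos2θ)/√u − r⁴ sin²2θ/(4u^{3/2}),  u = L² − r² sin²θ = 0.0604517 m².
Substituting r = 0.0873 m, L = 0.2463 m, θ = 170.4°: d²x/dθ² = +0.056699 m.
a = ω²·d²x/dθ² = (10.21)²·(+0.056699) = +5.9105 m/s²;  |a| = 5.9105 m/s².

5.91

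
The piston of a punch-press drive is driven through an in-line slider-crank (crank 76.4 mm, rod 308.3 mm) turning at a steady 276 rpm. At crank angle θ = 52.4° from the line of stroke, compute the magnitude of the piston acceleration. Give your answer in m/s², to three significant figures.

35.1

ω = 2π·276/60 = 28.9 rad/s
x(θ) = r cosθ + √(L² − r² sin²θ); with ω constant, a = ω²·d²x/dθ².
d²x/dθ² = −r cosθ − r²(cos2θ)/√u − r⁴ sin²2θ/(4u^{3/2}),  u = L² − r² sin²θ = 0.0913849 m².
Substituting r = 0.0764 m, L = 0.3083 m, θ = 52.4°: d²x/dθ² = -0.041971 m.
a = ω²·d²x/dθ² = (28.9)²·(-0.041971) = -35.061 m/s²;  |a| = 35.061 m/s².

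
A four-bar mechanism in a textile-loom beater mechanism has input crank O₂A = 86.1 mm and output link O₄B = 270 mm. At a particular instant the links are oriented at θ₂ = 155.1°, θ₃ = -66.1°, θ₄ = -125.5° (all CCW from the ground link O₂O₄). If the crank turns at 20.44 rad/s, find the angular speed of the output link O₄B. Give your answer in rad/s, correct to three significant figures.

ω₂ = 20.44 rad/s
Differentiating the loop-closure r₂e^{iθ₂}+r₃e^{iθ₃}=r₁+r₄e^{iθ₄} gives r₂ω₂e^{iθ₂}+r₃ω₃e^{iθ₃}=r₄ω₄e^{iθ₄}.
Eliminating the other unknown: ω₄ = r₂ω₂ sin(θ₂−θ₃) / [r₄ sin(θ₄−θ₃)].
Numerator sine = -0.65869; denominator sine = -0.86074.
Result = 0.0861·20.44·(-0.65869) / (0.27·(-0.86074)) = +4.988 rad/s; magnitude 4.988 rad/s.

4.99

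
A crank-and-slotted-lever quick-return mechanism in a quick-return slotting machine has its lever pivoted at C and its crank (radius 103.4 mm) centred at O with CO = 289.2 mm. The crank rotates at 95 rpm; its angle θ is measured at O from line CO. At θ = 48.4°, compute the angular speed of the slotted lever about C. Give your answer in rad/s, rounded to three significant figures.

ω = 9.948 rad/s (from 95 rpm).
Crank pin A relative to C: A = (d + r cosθ, r sinθ); lever angle φ = atan2(r sinθ, d + r cosθ).
Differentiating tanφ: φ̇ = rω(d cosθ + r)/(d² + r² + 2dr cosθ).
d² + r² + 2dr cosθ = |CA|² = 0.134035 m²;  d cosθ + r = +0.29541 m.
|ω_lever| = |0.1034·9.948·+0.29541| / 0.134035 = 2.2671 rad/s.

2.27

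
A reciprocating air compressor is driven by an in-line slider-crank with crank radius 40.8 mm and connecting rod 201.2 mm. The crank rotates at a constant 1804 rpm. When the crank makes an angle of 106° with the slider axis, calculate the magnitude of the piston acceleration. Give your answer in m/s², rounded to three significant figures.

656

ω = 2π·1804/60 = 188.9 rad/s
x(θ) = r cosθ + √(L² − r² sin²θ); with ω constant, a = ω²·d²x/dθ².
d²x/dθ² = −r cosθ − r²(cos2θ)/√u − r⁴ sin²2θ/(4u^{3/2}),  u = L² − r² sin²θ = 0.0389433 m².
Substituting r = 0.0408 m, L = 0.2012 m, θ = 106°: d²x/dθ² = +0.018374 m.
a = ω²·d²x/dθ² = (188.9)²·(+0.018374) = +655.75 m/s²;  |a| = 655.75 m/s².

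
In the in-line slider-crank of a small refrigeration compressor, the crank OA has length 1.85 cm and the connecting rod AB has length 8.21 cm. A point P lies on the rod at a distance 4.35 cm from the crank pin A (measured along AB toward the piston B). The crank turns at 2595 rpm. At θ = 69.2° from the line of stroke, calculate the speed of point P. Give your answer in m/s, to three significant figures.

ω = 271.7 rad/s.  Crank-pin speed |V_A| = rω = 5.0273 m/s, perpendicular to OA.
Rod angle: sinφ = −(r/L) sinθ ⇒ φ = -12.160°; ω_rod = −rω cosθ/√(L²−r²sin²θ) = -22.244 rad/s.
V_P = V_A + ω_rod × AP, with AP = 0.0435 m along the rod.
Components: V_Px = −rω sinθ − a·ω_rod·sinφ = -4.9035 m/s;  V_Py = rω cosθ + a·ω_rod·cosφ = +0.83935 m/s.
|V_P| = √(V_Px² + V_Py²) = 4.9748 m/s.

4.97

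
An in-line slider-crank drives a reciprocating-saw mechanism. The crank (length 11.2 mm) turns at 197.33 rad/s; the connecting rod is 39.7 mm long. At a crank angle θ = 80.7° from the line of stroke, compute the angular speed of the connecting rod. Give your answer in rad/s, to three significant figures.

ω = 197.3 rad/s
The rod makes angle φ with the slider axis where L sinφ = r sinθ; differentiating, L cosφ·φ̇ = r ω cosθ.
L cosφ = √(L² − r² sin²θ) = 0.03813 m.
|ω_rod| = r ω |cosθ| / √(L² − r² sin²θ) = 0.0112·197.3·0.16160/0.03813 = 9.3668 rad/s.

9.37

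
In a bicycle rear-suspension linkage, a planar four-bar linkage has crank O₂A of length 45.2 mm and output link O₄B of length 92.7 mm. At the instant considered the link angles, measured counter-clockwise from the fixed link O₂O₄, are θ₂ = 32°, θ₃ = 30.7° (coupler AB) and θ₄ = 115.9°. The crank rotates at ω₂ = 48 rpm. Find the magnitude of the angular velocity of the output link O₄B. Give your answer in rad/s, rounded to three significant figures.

0.0558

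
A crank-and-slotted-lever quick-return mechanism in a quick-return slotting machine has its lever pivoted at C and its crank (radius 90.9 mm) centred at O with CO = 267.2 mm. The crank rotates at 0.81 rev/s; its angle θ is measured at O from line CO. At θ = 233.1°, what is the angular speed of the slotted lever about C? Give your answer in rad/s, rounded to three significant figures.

ω = 5.089 rad/s (from 0.81 rev/s).
Crank pin A relative to C: A = (d + r cosθ, r sinθ); lever angle φ = atan2(r sinθ, d + r cosθ).
Differentiating tanφ: φ̇ = rω(d cosθ + r)/(d² + r² + 2dr cosθ).
d² + r² + 2dr cosθ = |CA|² = 0.0504921 m²;  d cosθ + r = -0.069532 m.
|ω_lever| = |0.0909·5.089·-0.069532| / 0.0504921 = 0.63708 rad/s.

0.637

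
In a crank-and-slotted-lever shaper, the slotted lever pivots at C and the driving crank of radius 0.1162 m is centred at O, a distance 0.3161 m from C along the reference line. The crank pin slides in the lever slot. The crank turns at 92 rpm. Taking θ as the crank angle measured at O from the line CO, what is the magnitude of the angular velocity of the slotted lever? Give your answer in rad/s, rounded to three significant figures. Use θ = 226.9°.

1.77

ω = 9.634 rad/s (from 92 rpm).
Crank pin A relative to C: A = (d + r cosθ, r sinθ); lever angle φ = atan2(r sinθ, d + r cosθ).
Differentiating tanφ: φ̇ = rω(d cosθ + r)/(d² + r² + 2dr cosθ).
d² + r² + 2dr cosθ = |CA|² = 0.0632272 m²;  d cosθ + r = -0.099783 m.
|ω_lever| = |0.1162·9.634·-0.099783| / 0.0632272 = 1.7667 rad/s.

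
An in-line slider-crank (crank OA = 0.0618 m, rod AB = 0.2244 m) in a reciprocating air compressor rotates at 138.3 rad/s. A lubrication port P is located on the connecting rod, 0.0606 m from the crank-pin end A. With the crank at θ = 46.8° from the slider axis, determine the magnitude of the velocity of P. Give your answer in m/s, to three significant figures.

ω = 138.3 rad/s.  Crank-pin speed |V_A| = rω = 8.5469 m/s, perpendicular to OA.
Rod angle: sinφ = −(r/L) sinθ ⇒ φ = -11.581°; ω_rod = −rω cosθ/√(L²−r²sin²θ) = -26.615 rad/s.
V_P = V_A + ω_rod × AP, with AP = 0.0606 m along the rod.
Components: V_Px = −rω sinθ − a·ω_rod·sinφ = -6.5542 m/s;  V_Py = rω cosθ + a·ω_rod·cosφ = +4.2708 m/s.
|V_P| = √(V_Px² + V_Py²) = 7.8229 m/s.

7.82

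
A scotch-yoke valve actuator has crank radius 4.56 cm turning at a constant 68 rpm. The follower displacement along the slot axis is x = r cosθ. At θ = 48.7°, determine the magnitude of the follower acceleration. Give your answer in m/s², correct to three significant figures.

ω = 7.121 rad/s (from 68 rpm).
x = r cosθ ⇒ ẍ = −rω² cosθ (ω constant).
|a| = rω²|cosθ| = 0.0456·(7.121)²·|cos 48.7°| = 1.5261 m/s².

1.53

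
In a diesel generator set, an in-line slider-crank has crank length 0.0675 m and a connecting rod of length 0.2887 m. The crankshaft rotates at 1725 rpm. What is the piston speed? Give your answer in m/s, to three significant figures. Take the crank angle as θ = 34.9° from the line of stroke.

8.33

ω = 2π·1725/60 = 180.6 rad/s
For an in-line slider-crank, x = r cosθ + √(L² − r² sin²θ), so v = −rω sinθ·[1 + r cosθ/√(L² − r² sin²θ)].
With r = 0.0675 m, L = 0.2887 m, θ = 34.9°: √(L² − r² sin²θ) = 0.28611 m.
v = −0.0675·180.6·0.57215·[1 + 0.0675·0.82015/0.28611] = -8.3262 m/s.
|v| = 8.3262 m/s.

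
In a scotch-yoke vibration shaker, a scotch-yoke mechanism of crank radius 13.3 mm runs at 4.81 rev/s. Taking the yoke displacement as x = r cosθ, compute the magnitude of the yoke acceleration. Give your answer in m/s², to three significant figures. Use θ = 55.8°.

6.83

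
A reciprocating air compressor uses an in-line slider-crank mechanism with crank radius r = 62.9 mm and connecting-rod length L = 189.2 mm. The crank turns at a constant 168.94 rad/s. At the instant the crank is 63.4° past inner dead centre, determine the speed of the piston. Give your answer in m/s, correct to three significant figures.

11.0

ω = 168.9 rad/s
For an in-line slider-crank, x = r cosθ + √(L² − r² sin²θ), so v = −rω sinθ·[1 + r cosθ/√(L² − r² sin²θ)].
With r = 0.0629 m, L = 0.1892 m, θ = 63.4°: √(L² − r² sin²θ) = 0.18065 m.
v = −0.0629·168.9·0.89415·[1 + 0.0629·0.44776/0.18065] = -10.983 m/s.
|v| = 10.983 m/s.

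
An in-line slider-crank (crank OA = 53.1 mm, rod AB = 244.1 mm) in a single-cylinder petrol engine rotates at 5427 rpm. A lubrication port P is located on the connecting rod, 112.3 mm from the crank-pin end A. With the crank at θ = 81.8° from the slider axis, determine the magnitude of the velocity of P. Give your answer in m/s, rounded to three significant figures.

ω = 568.3 rad/s.  Crank-pin speed |V_A| = rω = 30.177 m/s, perpendicular to OA.
Rod angle: sinφ = −(r/L) sinθ ⇒ φ = -12.434°; ω_rod = −rω cosθ/√(L²−r²sin²θ) = -18.056 rad/s.
V_P = V_A + ω_rod × AP, with AP = 0.1123 m along the rod.
Components: V_Px = −rω sinθ − a·ω_rod·sinφ = -30.306 m/s;  V_Py = rω cosθ + a·ω_rod·cosφ = +2.324 m/s.
|V_P| = √(V_Px² + V_Py²) = 30.395 m/s.

30.4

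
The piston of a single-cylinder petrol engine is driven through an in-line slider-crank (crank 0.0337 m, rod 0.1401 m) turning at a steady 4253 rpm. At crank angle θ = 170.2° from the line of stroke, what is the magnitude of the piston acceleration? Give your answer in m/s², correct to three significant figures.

ω = 2π·4253/60 = 445.4 rad/s
x(θ) = r cosθ + √(L² − r² sin²θ); with ω constant, a = ω²·d²x/dθ².
d²x/dθ² = −r cosθ − r²(cos2θ)/√u − r⁴ sin²2θ/(4u^{3/2}),  u = L² − r² sin²θ = 0.0195951 m².
Substituting r = 0.0337 m, L = 0.1401 m, θ = 170.2°: d²x/dθ² = +0.025552 m.
a = ω²·d²x/dθ² = (445.4)²·(+0.025552) = +5068.4 m/s²;  |a| = 5068.4 m/s².

5070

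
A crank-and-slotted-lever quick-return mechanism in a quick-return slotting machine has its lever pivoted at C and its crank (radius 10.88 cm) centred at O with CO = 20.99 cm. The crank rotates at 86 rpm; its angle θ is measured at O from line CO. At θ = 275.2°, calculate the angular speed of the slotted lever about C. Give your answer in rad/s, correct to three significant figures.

2.09

ω = 9.006 rad/s (from 86 rpm).
Crank pin A relative to C: A = (d + r cosθ, r sinθ); lever angle φ = atan2(r sinθ, d + r cosθ).
Differentiating tanφ: φ̇ = rω(d cosθ + r)/(d² + r² + 2dr cosθ).
d² + r² + 2dr cosθ = |CA|² = 0.060035 m²;  d cosθ + r = +0.12782 m.
|ω_lever| = |0.1088·9.006·+0.12782| / 0.060035 = 2.0862 rad/s.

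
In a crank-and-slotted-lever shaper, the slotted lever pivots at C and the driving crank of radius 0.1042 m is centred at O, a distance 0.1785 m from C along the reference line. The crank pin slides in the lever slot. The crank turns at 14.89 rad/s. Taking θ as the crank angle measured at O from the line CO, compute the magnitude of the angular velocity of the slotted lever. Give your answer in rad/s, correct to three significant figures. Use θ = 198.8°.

13.4

ω = 14.89 rad/s
Crank pin A relative to C: A = (d + r cosθ, r sinθ); lever angle φ = atan2(r sinθ, d + r cosθ).
Differentiating tanφ: φ̇ = rω(d cosθ + r)/(d² + r² + 2dr cosθ).
d² + r² + 2dr cosθ = |CA|² = 0.00750511 m²;  d cosθ + r = -0.064777 m.
|ω_lever| = |0.1042·14.89·-0.064777| / 0.00750511 = 13.391 rad/s.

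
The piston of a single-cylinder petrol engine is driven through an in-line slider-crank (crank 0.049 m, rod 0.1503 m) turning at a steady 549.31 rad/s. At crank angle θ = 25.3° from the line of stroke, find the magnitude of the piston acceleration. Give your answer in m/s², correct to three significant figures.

ω = 549.3 rad/s
x(θ) = r cosθ + √(L² − r² sin²θ); with ω constant, a = ω²·d²x/dθ².
d²x/dθ² = −r cosθ − r²(cos2θ)/√u − r⁴ sin²2θ/(4u^{3/2}),  u = L² − r² sin²θ = 0.0221516 m².
Substituting r = 0.049 m, L = 0.1503 m, θ = 25.3°: d²x/dθ² = -0.054801 m.
a = ω²·d²x/dθ² = (549.3)²·(-0.054801) = -16536 m/s²;  |a| = 16536 m/s².

16500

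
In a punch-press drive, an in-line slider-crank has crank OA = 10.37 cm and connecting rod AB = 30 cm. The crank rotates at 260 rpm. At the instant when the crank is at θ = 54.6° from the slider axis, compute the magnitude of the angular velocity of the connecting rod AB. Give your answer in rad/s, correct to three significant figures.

ω = 27.23 rad/s (converted from 260 rpm).
The rod makes angle φ with the slider axis where L sinφ = r sinθ; differentiating, L cosφ·φ̇ = r ω cosθ.
L cosφ = √(L² − r² sin²θ) = 0.28785 m.
|ω_rod| = r ω |cosθ| / √(L² − r² sin²θ) = 0.1037·27.23·0.57928/0.28785 = 5.6821 rad/s.

5.68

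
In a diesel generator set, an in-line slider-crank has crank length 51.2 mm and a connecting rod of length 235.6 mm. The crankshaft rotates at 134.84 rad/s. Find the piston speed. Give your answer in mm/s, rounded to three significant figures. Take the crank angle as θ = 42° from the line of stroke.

5370

ω = 134.8 rad/s
For an in-line slider-crank, x = r cosθ + √(L² − r² sin²θ), so v = −rω sinθ·[1 + r cosθ/√(L² − r² sin²θ)].
With r = 0.0512 m, L = 0.2356 m, θ = 42°: √(L² − r² sin²θ) = 0.2331 m.
v = −0.0512·134.8·0.66913·[1 + 0.0512·0.74314/0.2331] = -5.3736 m/s.
|v| = 5.3736 m/s = 5373.6 mm/s.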